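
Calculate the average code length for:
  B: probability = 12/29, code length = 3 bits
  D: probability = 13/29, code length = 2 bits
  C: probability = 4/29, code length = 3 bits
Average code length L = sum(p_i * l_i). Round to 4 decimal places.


Weighted contributions p_i * l_i:
  B: (12/29) * 3 = 36/29
  D: (13/29) * 2 = 26/29
  C: (4/29) * 3 = 12/29
Sum = (36 + 26 + 12)/29 = 74/29

L = 74/29 = 2.5517 bits/symbol


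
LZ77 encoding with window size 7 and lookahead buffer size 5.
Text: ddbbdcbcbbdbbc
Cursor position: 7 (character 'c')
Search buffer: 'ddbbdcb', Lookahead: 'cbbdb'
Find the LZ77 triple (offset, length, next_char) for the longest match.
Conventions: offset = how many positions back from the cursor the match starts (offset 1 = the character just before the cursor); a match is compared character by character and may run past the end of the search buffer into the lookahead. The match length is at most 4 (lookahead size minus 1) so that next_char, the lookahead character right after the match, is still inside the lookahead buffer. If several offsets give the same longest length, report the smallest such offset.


Try each offset into the search buffer:
  offset=1 (pos 6, char 'b'): match length 0
  offset=2 (pos 5, char 'c'): match length 2
  offset=3 (pos 4, char 'd'): match length 0
  offset=4 (pos 3, char 'b'): match length 0
  offset=5 (pos 2, char 'b'): match length 0
  offset=6 (pos 1, char 'd'): match length 0
  offset=7 (pos 0, char 'd'): match length 0
Longest match has length 2 at offset 2.
next_char = character at position 7 + 2 = 9 -> 'b'

Best match: offset=2, length=2 (matching 'cb' starting at position 5)
LZ77 triple: (2, 2, 'b')


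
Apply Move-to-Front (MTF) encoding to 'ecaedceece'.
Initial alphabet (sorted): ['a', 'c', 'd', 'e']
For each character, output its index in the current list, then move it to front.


MTF encoding:
'e': index 3 in ['a', 'c', 'd', 'e'] -> ['e', 'a', 'c', 'd']
'c': index 2 in ['e', 'a', 'c', 'd'] -> ['c', 'e', 'a', 'd']
'a': index 2 in ['c', 'e', 'a', 'd'] -> ['a', 'c', 'e', 'd']
'e': index 2 in ['a', 'c', 'e', 'd'] -> ['e', 'a', 'c', 'd']
'd': index 3 in ['e', 'a', 'c', 'd'] -> ['d', 'e', 'a', 'c']
'c': index 3 in ['d', 'e', 'a', 'c'] -> ['c', 'd', 'e', 'a']
'e': index 2 in ['c', 'd', 'e', 'a'] -> ['e', 'c', 'd', 'a']
'e': index 0 in ['e', 'c', 'd', 'a'] -> ['e', 'c', 'd', 'a']
'c': index 1 in ['e', 'c', 'd', 'a'] -> ['c', 'e', 'd', 'a']
'e': index 1 in ['c', 'e', 'd', 'a'] -> ['e', 'c', 'd', 'a']


Output: [3, 2, 2, 2, 3, 3, 2, 0, 1, 1]


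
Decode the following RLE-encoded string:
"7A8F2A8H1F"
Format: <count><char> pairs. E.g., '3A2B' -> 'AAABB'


Expanding each <count><char> pair:
  7A -> 'AAAAAAA'
  8F -> 'FFFFFFFF'
  2A -> 'AA'
  8H -> 'HHHHHHHH'
  1F -> 'F'

Decoded = AAAAAAAFFFFFFFFAAHHHHHHHHF


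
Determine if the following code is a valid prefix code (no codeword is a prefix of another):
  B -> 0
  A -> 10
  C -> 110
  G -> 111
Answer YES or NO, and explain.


Checking each pair (does one codeword prefix another?):
  B='0' vs A='10': no prefix
  B='0' vs C='110': no prefix
  B='0' vs G='111': no prefix
  A='10' vs B='0': no prefix
  A='10' vs C='110': no prefix
  A='10' vs G='111': no prefix
  C='110' vs B='0': no prefix
  C='110' vs A='10': no prefix
  C='110' vs G='111': no prefix
  G='111' vs B='0': no prefix
  G='111' vs A='10': no prefix
  G='111' vs C='110': no prefix
No violation found over all pairs.

YES -- this is a valid prefix code. No codeword is a prefix of any other codeword.


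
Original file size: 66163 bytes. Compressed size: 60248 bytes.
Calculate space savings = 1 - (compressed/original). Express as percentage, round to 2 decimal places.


ratio = compressed/original = 60248/66163 = 0.9106
savings = 1 - ratio = 1 - 0.9106 = 0.0894
as a percentage: 0.0894 * 100 = 8.94%

Space savings = 1 - 60248/66163 = 8.94%


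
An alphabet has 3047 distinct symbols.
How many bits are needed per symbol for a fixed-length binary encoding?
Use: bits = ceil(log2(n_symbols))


log2(3047) = 11.5732
Bracket: 2^11 = 2048 < 3047 <= 2^12 = 4096
So ceil(log2(3047)) = 12

bits = ceil(log2(3047)) = ceil(11.5732) = 12 bits


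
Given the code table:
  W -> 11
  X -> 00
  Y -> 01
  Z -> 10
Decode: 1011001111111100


Decoding:
10 -> Z
11 -> W
00 -> X
11 -> W
11 -> W
11 -> W
11 -> W
00 -> X


Result: ZWXWWWWX


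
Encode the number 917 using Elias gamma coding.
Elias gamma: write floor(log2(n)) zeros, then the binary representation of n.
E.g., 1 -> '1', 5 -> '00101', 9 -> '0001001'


num_bits = floor(log2(917)) + 1 = 10
leading_zeros = num_bits - 1 = 9
binary(917) = 1110010101

Elias gamma(917) = '000000000' + '1110010101' = 0000000001110010101 (19 bits)


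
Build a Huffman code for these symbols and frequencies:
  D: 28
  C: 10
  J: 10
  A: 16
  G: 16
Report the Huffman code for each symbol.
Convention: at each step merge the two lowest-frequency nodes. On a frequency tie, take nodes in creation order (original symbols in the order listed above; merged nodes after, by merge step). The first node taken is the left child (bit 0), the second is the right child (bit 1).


Huffman tree construction:
Step 1: Merge C(10) + J(10) = 20
Step 2: Merge A(16) + G(16) = 32
Step 3: Merge (C+J)(20) + D(28) = 48
Step 4: Merge (A+G)(32) + ((C+J)+D)(48) = 80
Read each symbol's code off the tree from the root (left child = 0, right child = 1).

Codes:
  D: 11 (length 2)
  C: 100 (length 3)
  J: 101 (length 3)
  A: 00 (length 2)
  G: 01 (length 2)
Average code length: 180/80 = 2.2500 bits/symbol


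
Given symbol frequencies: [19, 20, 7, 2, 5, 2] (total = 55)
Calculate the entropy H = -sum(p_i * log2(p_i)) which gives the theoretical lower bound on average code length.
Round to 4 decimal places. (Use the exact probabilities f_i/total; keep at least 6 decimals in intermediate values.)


Per-symbol terms -p_i * log2(p_i) with p_i = f_i/55:
  p = 19/55 = 0.345455: log2(p) = -1.533432, -p*log2(p) = 0.529731
  p = 20/55 = 0.363636: log2(p) = -1.459432, -p*log2(p) = 0.530702
  p = 7/55 = 0.127273: log2(p) = -2.974005, -p*log2(p) = 0.378510
  p = 2/55 = 0.036364: log2(p) = -4.781360, -p*log2(p) = 0.173868
  p = 5/55 = 0.090909: log2(p) = -3.459432, -p*log2(p) = 0.314494
  p = 2/55 = 0.036364: log2(p) = -4.781360, -p*log2(p) = 0.173868
H = 0.529731 + 0.530702 + 0.378510 + 0.173868 + 0.314494 + 0.173868 = 2.101173

H = 2.1012 bits/symbol


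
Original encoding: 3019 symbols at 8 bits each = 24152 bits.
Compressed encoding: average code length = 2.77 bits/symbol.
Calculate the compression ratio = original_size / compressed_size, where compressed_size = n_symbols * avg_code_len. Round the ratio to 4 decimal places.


original_size = n_symbols * orig_bits = 3019 * 8 = 24152 bits
compressed_size = n_symbols * avg_code_len = 3019 * 2.77 = 8362.63 bits
ratio = original_size / compressed_size = 24152 / 8362.63 = 2.8881

Compression ratio = 2.8881


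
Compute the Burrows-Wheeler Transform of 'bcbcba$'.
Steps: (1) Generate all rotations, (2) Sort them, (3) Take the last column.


Rotations (sorted):
  0: $bcbcba -> last char: a
  1: a$bcbcb -> last char: b
  2: ba$bcbc -> last char: c
  3: bcba$bc -> last char: c
  4: bcbcba$ -> last char: $
  5: cba$bcb -> last char: b
  6: cbcba$b -> last char: b


BWT = abcc$bb


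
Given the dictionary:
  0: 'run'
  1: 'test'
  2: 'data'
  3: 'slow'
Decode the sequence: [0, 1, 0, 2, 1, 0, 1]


Look up each index in the dictionary:
  0 -> 'run'
  1 -> 'test'
  0 -> 'run'
  2 -> 'data'
  1 -> 'test'
  0 -> 'run'
  1 -> 'test'

Decoded: "run test run data test run test"


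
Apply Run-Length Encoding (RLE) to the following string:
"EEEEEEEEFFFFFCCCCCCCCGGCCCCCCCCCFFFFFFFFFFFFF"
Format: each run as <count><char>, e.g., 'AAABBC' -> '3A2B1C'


Scanning runs left to right:
  i=0: run of 'E' x 8 -> '8E'
  i=8: run of 'F' x 5 -> '5F'
  i=13: run of 'C' x 8 -> '8C'
  i=21: run of 'G' x 2 -> '2G'
  i=23: run of 'C' x 9 -> '9C'
  i=32: run of 'F' x 13 -> '13F'

RLE = 8E5F8C2G9C13F


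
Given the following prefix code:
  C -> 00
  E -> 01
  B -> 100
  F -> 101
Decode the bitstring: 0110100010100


Decoding step by step:
Bits 01 -> E
Bits 101 -> F
Bits 00 -> C
Bits 01 -> E
Bits 01 -> E
Bits 00 -> C


Decoded message: EFCEEC


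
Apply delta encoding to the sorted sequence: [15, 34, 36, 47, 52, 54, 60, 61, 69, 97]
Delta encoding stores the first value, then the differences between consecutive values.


First value: 15
Deltas:
  34 - 15 = 19
  36 - 34 = 2
  47 - 36 = 11
  52 - 47 = 5
  54 - 52 = 2
  60 - 54 = 6
  61 - 60 = 1
  69 - 61 = 8
  97 - 69 = 28


Delta encoded: [15, 19, 2, 11, 5, 2, 6, 1, 8, 28]


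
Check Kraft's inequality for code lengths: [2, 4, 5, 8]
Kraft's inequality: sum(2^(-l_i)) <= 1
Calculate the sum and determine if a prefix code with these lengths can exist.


Sum = 2^(-2) + 2^(-4) + 2^(-5) + 2^(-8)
    = 0.25 + 0.0625 + 0.03125 + 0.00390625
    = 89/256 = 0.34765625
Since 0.34765625 <= 1, Kraft's inequality IS satisfied.
A prefix code with these lengths CAN exist.

Kraft sum = 0.34765625. Satisfied.


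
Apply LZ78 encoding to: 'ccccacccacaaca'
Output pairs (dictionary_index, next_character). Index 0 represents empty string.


LZ78 encoding steps:
Dictionary: {0: ''}
Step 1: w='' (idx 0), next='c' -> output (0, 'c'), add 'c' as idx 1
Step 2: w='c' (idx 1), next='c' -> output (1, 'c'), add 'cc' as idx 2
Step 3: w='c' (idx 1), next='a' -> output (1, 'a'), add 'ca' as idx 3
Step 4: w='cc' (idx 2), next='c' -> output (2, 'c'), add 'ccc' as idx 4
Step 5: w='' (idx 0), next='a' -> output (0, 'a'), add 'a' as idx 5
Step 6: w='ca' (idx 3), next='a' -> output (3, 'a'), add 'caa' as idx 6
Step 7: w='ca' (idx 3), end of input -> output (3, '')


Encoded: [(0, 'c'), (1, 'c'), (1, 'a'), (2, 'c'), (0, 'a'), (3, 'a'), (3, '')]


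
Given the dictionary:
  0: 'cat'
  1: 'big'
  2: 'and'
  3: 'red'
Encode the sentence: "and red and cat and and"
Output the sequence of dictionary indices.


Look up each word in the dictionary:
  'and' -> 2
  'red' -> 3
  'and' -> 2
  'cat' -> 0
  'and' -> 2
  'and' -> 2

Encoded: [2, 3, 2, 0, 2, 2]


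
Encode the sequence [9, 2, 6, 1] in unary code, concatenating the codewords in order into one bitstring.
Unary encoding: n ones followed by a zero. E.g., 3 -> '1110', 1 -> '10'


Encode each number as n ones followed by a terminating 0:
  9 -> 1111111110 (10 bits)
  2 -> 110 (3 bits)
  6 -> 1111110 (7 bits)
  1 -> 10 (2 bits)
Total length = 10 + 3 + 7 + 2 = 22 bits.

Unary([9, 2, 6, 1]) = 1111111110110111111010 (22 bits)


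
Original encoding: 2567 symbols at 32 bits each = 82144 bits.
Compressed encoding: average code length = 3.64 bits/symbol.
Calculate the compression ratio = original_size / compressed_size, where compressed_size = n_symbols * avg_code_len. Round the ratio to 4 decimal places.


original_size = n_symbols * orig_bits = 2567 * 32 = 82144 bits
compressed_size = n_symbols * avg_code_len = 2567 * 3.64 = 9343.88 bits
ratio = original_size / compressed_size = 82144 / 9343.88 = 8.7912

Compression ratio = 8.7912


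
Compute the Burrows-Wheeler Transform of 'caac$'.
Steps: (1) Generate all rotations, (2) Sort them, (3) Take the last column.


Rotations (sorted):
  0: $caac -> last char: c
  1: aac$c -> last char: c
  2: ac$ca -> last char: a
  3: c$caa -> last char: a
  4: caac$ -> last char: $


BWT = ccaa$


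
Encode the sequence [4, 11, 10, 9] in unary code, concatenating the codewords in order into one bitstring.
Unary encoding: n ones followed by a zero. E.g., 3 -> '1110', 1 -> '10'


Encode each number as n ones followed by a terminating 0:
  4 -> 11110 (5 bits)
  11 -> 111111111110 (12 bits)
  10 -> 11111111110 (11 bits)
  9 -> 1111111110 (10 bits)
Total length = 5 + 12 + 11 + 10 = 38 bits.

Unary([4, 11, 10, 9]) = 11110111111111110111111111101111111110 (38 bits)


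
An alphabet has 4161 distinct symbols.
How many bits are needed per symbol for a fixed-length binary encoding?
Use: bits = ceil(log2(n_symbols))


log2(4161) = 12.0227
Bracket: 2^12 = 4096 < 4161 <= 2^13 = 8192
So ceil(log2(4161)) = 13

bits = ceil(log2(4161)) = ceil(12.0227) = 13 bits


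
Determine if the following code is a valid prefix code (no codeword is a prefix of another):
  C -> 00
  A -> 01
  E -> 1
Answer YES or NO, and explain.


Checking each pair (does one codeword prefix another?):
  C='00' vs A='01': no prefix
  C='00' vs E='1': no prefix
  A='01' vs C='00': no prefix
  A='01' vs E='1': no prefix
  E='1' vs C='00': no prefix
  E='1' vs A='01': no prefix
No violation found over all pairs.

YES -- this is a valid prefix code. No codeword is a prefix of any other codeword.


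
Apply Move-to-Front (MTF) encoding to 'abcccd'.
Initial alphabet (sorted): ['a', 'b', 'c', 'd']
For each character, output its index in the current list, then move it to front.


MTF encoding:
'a': index 0 in ['a', 'b', 'c', 'd'] -> ['a', 'b', 'c', 'd']
'b': index 1 in ['a', 'b', 'c', 'd'] -> ['b', 'a', 'c', 'd']
'c': index 2 in ['b', 'a', 'c', 'd'] -> ['c', 'b', 'a', 'd']
'c': index 0 in ['c', 'b', 'a', 'd'] -> ['c', 'b', 'a', 'd']
'c': index 0 in ['c', 'b', 'a', 'd'] -> ['c', 'b', 'a', 'd']
'd': index 3 in ['c', 'b', 'a', 'd'] -> ['d', 'c', 'b', 'a']


Output: [0, 1, 2, 0, 0, 3]


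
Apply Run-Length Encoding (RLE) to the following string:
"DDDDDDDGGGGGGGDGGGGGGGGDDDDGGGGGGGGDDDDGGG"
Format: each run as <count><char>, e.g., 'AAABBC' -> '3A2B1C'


Scanning runs left to right:
  i=0: run of 'D' x 7 -> '7D'
  i=7: run of 'G' x 7 -> '7G'
  i=14: run of 'D' x 1 -> '1D'
  i=15: run of 'G' x 8 -> '8G'
  i=23: run of 'D' x 4 -> '4D'
  i=27: run of 'G' x 8 -> '8G'
  i=35: run of 'D' x 4 -> '4D'
  i=39: run of 'G' x 3 -> '3G'

RLE = 7D7G1D8G4D8G4D3G


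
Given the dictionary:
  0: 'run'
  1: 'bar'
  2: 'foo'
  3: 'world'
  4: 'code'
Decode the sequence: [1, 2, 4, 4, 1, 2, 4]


Look up each index in the dictionary:
  1 -> 'bar'
  2 -> 'foo'
  4 -> 'code'
  4 -> 'code'
  1 -> 'bar'
  2 -> 'foo'
  4 -> 'code'

Decoded: "bar foo code code bar foo code"


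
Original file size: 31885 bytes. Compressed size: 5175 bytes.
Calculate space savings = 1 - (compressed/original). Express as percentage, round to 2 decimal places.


ratio = compressed/original = 5175/31885 = 0.162302
savings = 1 - ratio = 1 - 0.162302 = 0.837698
as a percentage: 0.837698 * 100 = 83.77%

Space savings = 1 - 5175/31885 = 83.77%


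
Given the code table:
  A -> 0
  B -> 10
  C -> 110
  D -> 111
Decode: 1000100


Decoding:
10 -> B
0 -> A
0 -> A
10 -> B
0 -> A


Result: BAABA


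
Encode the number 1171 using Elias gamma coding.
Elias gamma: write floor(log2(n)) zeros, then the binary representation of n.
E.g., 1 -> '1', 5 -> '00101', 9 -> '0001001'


num_bits = floor(log2(1171)) + 1 = 11
leading_zeros = num_bits - 1 = 10
binary(1171) = 10010010011

Elias gamma(1171) = '0000000000' + '10010010011' = 000000000010010010011 (21 bits)


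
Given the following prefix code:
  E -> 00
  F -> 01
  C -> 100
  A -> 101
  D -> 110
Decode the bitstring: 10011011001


Decoding step by step:
Bits 100 -> C
Bits 110 -> D
Bits 110 -> D
Bits 01 -> F


Decoded message: CDDF


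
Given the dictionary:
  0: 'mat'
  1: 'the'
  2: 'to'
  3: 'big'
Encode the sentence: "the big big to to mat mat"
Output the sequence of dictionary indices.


Look up each word in the dictionary:
  'the' -> 1
  'big' -> 3
  'big' -> 3
  'to' -> 2
  'to' -> 2
  'mat' -> 0
  'mat' -> 0

Encoded: [1, 3, 3, 2, 2, 0, 0]


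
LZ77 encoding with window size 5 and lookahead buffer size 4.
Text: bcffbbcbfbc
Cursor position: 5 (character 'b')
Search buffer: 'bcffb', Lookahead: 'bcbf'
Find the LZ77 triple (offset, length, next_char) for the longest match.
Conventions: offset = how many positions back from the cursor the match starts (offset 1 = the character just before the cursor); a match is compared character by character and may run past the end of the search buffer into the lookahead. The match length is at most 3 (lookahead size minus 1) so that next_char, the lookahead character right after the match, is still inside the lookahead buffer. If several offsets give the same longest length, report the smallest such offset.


Try each offset into the search buffer:
  offset=1 (pos 4, char 'b'): match length 1
  offset=2 (pos 3, char 'f'): match length 0
  offset=3 (pos 2, char 'f'): match length 0
  offset=4 (pos 1, char 'c'): match length 0
  offset=5 (pos 0, char 'b'): match length 2
Longest match has length 2 at offset 5.
next_char = character at position 5 + 2 = 7 -> 'b'

Best match: offset=5, length=2 (matching 'bc' starting at position 0)
LZ77 triple: (5, 2, 'b')


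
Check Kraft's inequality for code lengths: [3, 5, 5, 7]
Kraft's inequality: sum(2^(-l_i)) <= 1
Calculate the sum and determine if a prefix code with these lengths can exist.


Sum = 2^(-3) + 2^(-5) + 2^(-5) + 2^(-7)
    = 0.125 + 0.03125 + 0.03125 + 0.0078125
    = 25/128 = 0.1953125
Since 0.1953125 <= 1, Kraft's inequality IS satisfied.
A prefix code with these lengths CAN exist.

Kraft sum = 0.1953125. Satisfied.


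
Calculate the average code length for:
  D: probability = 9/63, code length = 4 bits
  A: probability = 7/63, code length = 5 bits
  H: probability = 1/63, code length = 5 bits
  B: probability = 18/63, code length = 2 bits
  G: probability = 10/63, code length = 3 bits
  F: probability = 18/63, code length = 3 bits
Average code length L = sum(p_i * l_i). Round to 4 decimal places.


Weighted contributions p_i * l_i:
  D: (9/63) * 4 = 36/63
  A: (7/63) * 5 = 35/63
  H: (1/63) * 5 = 5/63
  B: (18/63) * 2 = 36/63
  G: (10/63) * 3 = 30/63
  F: (18/63) * 3 = 54/63
Sum = (36 + 35 + 5 + 36 + 30 + 54)/63 = 196/63

L = 196/63 = 3.1111 bits/symbol


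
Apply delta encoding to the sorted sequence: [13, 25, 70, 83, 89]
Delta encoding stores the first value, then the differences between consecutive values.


First value: 13
Deltas:
  25 - 13 = 12
  70 - 25 = 45
  83 - 70 = 13
  89 - 83 = 6


Delta encoded: [13, 12, 45, 13, 6]


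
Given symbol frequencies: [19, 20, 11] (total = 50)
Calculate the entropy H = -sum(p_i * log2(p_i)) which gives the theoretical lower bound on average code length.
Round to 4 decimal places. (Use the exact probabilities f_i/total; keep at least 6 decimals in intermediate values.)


Per-symbol terms -p_i * log2(p_i) with p_i = f_i/50:
  p = 19/50 = 0.380000: log2(p) = -1.395929, -p*log2(p) = 0.530453
  p = 20/50 = 0.400000: log2(p) = -1.321928, -p*log2(p) = 0.528771
  p = 11/50 = 0.220000: log2(p) = -2.184425, -p*log2(p) = 0.480573
H = 0.530453 + 0.528771 + 0.480573 = 1.539797

H = 1.5398 bits/symbol


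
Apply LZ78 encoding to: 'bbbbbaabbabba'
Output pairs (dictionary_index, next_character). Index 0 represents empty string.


LZ78 encoding steps:
Dictionary: {0: ''}
Step 1: w='' (idx 0), next='b' -> output (0, 'b'), add 'b' as idx 1
Step 2: w='b' (idx 1), next='b' -> output (1, 'b'), add 'bb' as idx 2
Step 3: w='bb' (idx 2), next='a' -> output (2, 'a'), add 'bba' as idx 3
Step 4: w='' (idx 0), next='a' -> output (0, 'a'), add 'a' as idx 4
Step 5: w='bba' (idx 3), next='b' -> output (3, 'b'), add 'bbab' as idx 5
Step 6: w='b' (idx 1), next='a' -> output (1, 'a'), add 'ba' as idx 6


Encoded: [(0, 'b'), (1, 'b'), (2, 'a'), (0, 'a'), (3, 'b'), (1, 'a')]


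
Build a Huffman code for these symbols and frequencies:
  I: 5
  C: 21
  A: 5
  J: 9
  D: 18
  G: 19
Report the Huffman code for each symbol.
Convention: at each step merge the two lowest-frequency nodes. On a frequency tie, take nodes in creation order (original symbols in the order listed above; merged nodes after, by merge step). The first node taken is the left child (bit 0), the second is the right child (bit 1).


Huffman tree construction:
Step 1: Merge I(5) + A(5) = 10
Step 2: Merge J(9) + (I+A)(10) = 19
Step 3: Merge D(18) + G(19) = 37
Step 4: Merge (J+(I+A))(19) + C(21) = 40
Step 5: Merge (D+G)(37) + ((J+(I+A))+C)(40) = 77
Read each symbol's code off the tree from the root (left child = 0, right child = 1).

Codes:
  I: 1010 (length 4)
  C: 11 (length 2)
  A: 1011 (length 4)
  J: 100 (length 3)
  D: 00 (length 2)
  G: 01 (length 2)
Average code length: 183/77 = 2.3766 bits/symbol


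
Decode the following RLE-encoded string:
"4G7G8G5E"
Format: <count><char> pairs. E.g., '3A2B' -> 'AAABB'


Expanding each <count><char> pair:
  4G -> 'GGGG'
  7G -> 'GGGGGGG'
  8G -> 'GGGGGGGG'
  5E -> 'EEEEE'

Decoded = GGGGGGGGGGGGGGGGGGGEEEEE


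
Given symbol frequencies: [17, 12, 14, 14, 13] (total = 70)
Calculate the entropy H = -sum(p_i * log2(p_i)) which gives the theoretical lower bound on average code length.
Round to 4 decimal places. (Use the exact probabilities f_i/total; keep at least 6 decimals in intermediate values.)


Per-symbol terms -p_i * log2(p_i) with p_i = f_i/70:
  p = 17/70 = 0.242857: log2(p) = -2.041820, -p*log2(p) = 0.495871
  p = 12/70 = 0.171429: log2(p) = -2.544321, -p*log2(p) = 0.436169
  p = 14/70 = 0.200000: log2(p) = -2.321928, -p*log2(p) = 0.464386
  p = 14/70 = 0.200000: log2(p) = -2.321928, -p*log2(p) = 0.464386
  p = 13/70 = 0.185714: log2(p) = -2.428843, -p*log2(p) = 0.451071
H = 0.495871 + 0.436169 + 0.464386 + 0.464386 + 0.451071 = 2.311883

H = 2.3119 bits/symbol


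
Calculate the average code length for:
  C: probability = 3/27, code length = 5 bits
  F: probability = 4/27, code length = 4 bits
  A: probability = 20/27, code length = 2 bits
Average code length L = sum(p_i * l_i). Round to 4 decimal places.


Weighted contributions p_i * l_i:
  C: (3/27) * 5 = 15/27
  F: (4/27) * 4 = 16/27
  A: (20/27) * 2 = 40/27
Sum = (15 + 16 + 40)/27 = 71/27

L = 71/27 = 2.6296 bits/symbol


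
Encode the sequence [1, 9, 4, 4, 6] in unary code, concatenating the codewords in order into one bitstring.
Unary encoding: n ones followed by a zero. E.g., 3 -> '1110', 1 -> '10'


Encode each number as n ones followed by a terminating 0:
  1 -> 10 (2 bits)
  9 -> 1111111110 (10 bits)
  4 -> 11110 (5 bits)
  4 -> 11110 (5 bits)
  6 -> 1111110 (7 bits)
Total length = 2 + 10 + 5 + 5 + 7 = 29 bits.

Unary([1, 9, 4, 4, 6]) = 10111111111011110111101111110 (29 bits)


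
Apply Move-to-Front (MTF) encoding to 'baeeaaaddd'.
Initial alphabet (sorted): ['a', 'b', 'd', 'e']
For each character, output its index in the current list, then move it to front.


MTF encoding:
'b': index 1 in ['a', 'b', 'd', 'e'] -> ['b', 'a', 'd', 'e']
'a': index 1 in ['b', 'a', 'd', 'e'] -> ['a', 'b', 'd', 'e']
'e': index 3 in ['a', 'b', 'd', 'e'] -> ['e', 'a', 'b', 'd']
'e': index 0 in ['e', 'a', 'b', 'd'] -> ['e', 'a', 'b', 'd']
'a': index 1 in ['e', 'a', 'b', 'd'] -> ['a', 'e', 'b', 'd']
'a': index 0 in ['a', 'e', 'b', 'd'] -> ['a', 'e', 'b', 'd']
'a': index 0 in ['a', 'e', 'b', 'd'] -> ['a', 'e', 'b', 'd']
'd': index 3 in ['a', 'e', 'b', 'd'] -> ['d', 'a', 'e', 'b']
'd': index 0 in ['d', 'a', 'e', 'b'] -> ['d', 'a', 'e', 'b']
'd': index 0 in ['d', 'a', 'e', 'b'] -> ['d', 'a', 'e', 'b']


Output: [1, 1, 3, 0, 1, 0, 0, 3, 0, 0]


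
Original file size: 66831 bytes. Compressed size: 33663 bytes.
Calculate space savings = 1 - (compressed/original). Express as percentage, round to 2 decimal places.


ratio = compressed/original = 33663/66831 = 0.503703
savings = 1 - ratio = 1 - 0.503703 = 0.496297
as a percentage: 0.496297 * 100 = 49.63%

Space savings = 1 - 33663/66831 = 49.63%


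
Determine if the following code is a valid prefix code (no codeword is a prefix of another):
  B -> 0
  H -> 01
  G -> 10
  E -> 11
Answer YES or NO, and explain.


Checking each pair (does one codeword prefix another?):
  B='0' vs H='01': prefix -- VIOLATION

NO -- this is NOT a valid prefix code. B (0) is a prefix of H (01).


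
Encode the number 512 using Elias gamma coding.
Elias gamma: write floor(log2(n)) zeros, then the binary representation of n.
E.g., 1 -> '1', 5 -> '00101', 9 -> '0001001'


num_bits = floor(log2(512)) + 1 = 10
leading_zeros = num_bits - 1 = 9
binary(512) = 1000000000

Elias gamma(512) = '000000000' + '1000000000' = 0000000001000000000 (19 bits)


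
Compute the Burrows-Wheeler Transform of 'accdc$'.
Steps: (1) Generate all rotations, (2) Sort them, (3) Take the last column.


Rotations (sorted):
  0: $accdc -> last char: c
  1: accdc$ -> last char: $
  2: c$accd -> last char: d
  3: ccdc$a -> last char: a
  4: cdc$ac -> last char: c
  5: dc$acc -> last char: c


BWT = c$dacc


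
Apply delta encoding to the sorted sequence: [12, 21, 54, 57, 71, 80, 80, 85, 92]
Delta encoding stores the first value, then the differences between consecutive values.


First value: 12
Deltas:
  21 - 12 = 9
  54 - 21 = 33
  57 - 54 = 3
  71 - 57 = 14
  80 - 71 = 9
  80 - 80 = 0
  85 - 80 = 5
  92 - 85 = 7


Delta encoded: [12, 9, 33, 3, 14, 9, 0, 5, 7]


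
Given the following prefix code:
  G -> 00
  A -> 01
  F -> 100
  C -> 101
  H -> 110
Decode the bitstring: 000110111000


Decoding step by step:
Bits 00 -> G
Bits 01 -> A
Bits 101 -> C
Bits 110 -> H
Bits 00 -> G


Decoded message: GACHG


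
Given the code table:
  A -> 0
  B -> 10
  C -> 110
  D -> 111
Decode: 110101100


Decoding:
110 -> C
10 -> B
110 -> C
0 -> A


Result: CBCA


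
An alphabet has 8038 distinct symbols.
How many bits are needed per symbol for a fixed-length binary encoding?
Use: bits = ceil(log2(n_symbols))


log2(8038) = 12.9726
Bracket: 2^12 = 4096 < 8038 <= 2^13 = 8192
So ceil(log2(8038)) = 13

bits = ceil(log2(8038)) = ceil(12.9726) = 13 bits


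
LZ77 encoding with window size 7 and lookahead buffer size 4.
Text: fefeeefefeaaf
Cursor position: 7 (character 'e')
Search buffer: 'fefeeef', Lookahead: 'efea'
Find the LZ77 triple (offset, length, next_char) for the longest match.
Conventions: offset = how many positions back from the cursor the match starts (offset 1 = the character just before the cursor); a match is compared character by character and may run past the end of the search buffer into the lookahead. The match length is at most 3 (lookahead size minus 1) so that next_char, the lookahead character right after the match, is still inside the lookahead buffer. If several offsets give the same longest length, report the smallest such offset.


Try each offset into the search buffer:
  offset=1 (pos 6, char 'f'): match length 0
  offset=2 (pos 5, char 'e'): match length 3
  offset=3 (pos 4, char 'e'): match length 1
  offset=4 (pos 3, char 'e'): match length 1
  offset=5 (pos 2, char 'f'): match length 0
  offset=6 (pos 1, char 'e'): match length 3
  offset=7 (pos 0, char 'f'): match length 0
Longest match has length 3, found at offsets 2, 6; take the smallest, offset 2.
next_char = character at position 7 + 3 = 10 -> 'a'

Best match: offset=2, length=3 (matching 'efe' starting at position 5)
LZ77 triple: (2, 3, 'a')


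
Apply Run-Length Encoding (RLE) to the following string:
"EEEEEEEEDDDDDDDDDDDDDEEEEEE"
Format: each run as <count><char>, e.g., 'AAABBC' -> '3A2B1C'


Scanning runs left to right:
  i=0: run of 'E' x 8 -> '8E'
  i=8: run of 'D' x 13 -> '13D'
  i=21: run of 'E' x 6 -> '6E'

RLE = 8E13D6E


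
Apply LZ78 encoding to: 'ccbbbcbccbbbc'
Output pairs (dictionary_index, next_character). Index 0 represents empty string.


LZ78 encoding steps:
Dictionary: {0: ''}
Step 1: w='' (idx 0), next='c' -> output (0, 'c'), add 'c' as idx 1
Step 2: w='c' (idx 1), next='b' -> output (1, 'b'), add 'cb' as idx 2
Step 3: w='' (idx 0), next='b' -> output (0, 'b'), add 'b' as idx 3
Step 4: w='b' (idx 3), next='c' -> output (3, 'c'), add 'bc' as idx 4
Step 5: w='bc' (idx 4), next='c' -> output (4, 'c'), add 'bcc' as idx 5
Step 6: w='b' (idx 3), next='b' -> output (3, 'b'), add 'bb' as idx 6
Step 7: w='bc' (idx 4), end of input -> output (4, '')


Encoded: [(0, 'c'), (1, 'b'), (0, 'b'), (3, 'c'), (4, 'c'), (3, 'b'), (4, '')]


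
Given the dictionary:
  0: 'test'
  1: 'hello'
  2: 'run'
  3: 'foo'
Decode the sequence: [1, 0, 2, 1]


Look up each index in the dictionary:
  1 -> 'hello'
  0 -> 'test'
  2 -> 'run'
  1 -> 'hello'

Decoded: "hello test run hello"


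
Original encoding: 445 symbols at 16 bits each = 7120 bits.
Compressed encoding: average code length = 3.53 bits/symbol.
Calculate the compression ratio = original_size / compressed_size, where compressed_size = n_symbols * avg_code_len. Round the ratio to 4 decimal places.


original_size = n_symbols * orig_bits = 445 * 16 = 7120 bits
compressed_size = n_symbols * avg_code_len = 445 * 3.53 = 1570.85 bits
ratio = original_size / compressed_size = 7120 / 1570.85 = 4.5326

Compression ratio = 4.5326


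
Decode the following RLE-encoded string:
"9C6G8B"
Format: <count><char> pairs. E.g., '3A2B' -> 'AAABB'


Expanding each <count><char> pair:
  9C -> 'CCCCCCCCC'
  6G -> 'GGGGGG'
  8B -> 'BBBBBBBB'

Decoded = CCCCCCCCCGGGGGGBBBBBBBB


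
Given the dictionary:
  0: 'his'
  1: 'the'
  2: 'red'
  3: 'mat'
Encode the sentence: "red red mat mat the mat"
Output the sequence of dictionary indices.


Look up each word in the dictionary:
  'red' -> 2
  'red' -> 2
  'mat' -> 3
  'mat' -> 3
  'the' -> 1
  'mat' -> 3

Encoded: [2, 2, 3, 3, 1, 3]


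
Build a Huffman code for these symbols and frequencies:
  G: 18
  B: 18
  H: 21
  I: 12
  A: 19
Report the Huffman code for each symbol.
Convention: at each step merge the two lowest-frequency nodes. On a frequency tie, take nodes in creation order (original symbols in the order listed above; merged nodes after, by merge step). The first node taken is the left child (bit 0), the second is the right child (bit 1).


Huffman tree construction:
Step 1: Merge I(12) + G(18) = 30
Step 2: Merge B(18) + A(19) = 37
Step 3: Merge H(21) + (I+G)(30) = 51
Step 4: Merge (B+A)(37) + (H+(I+G))(51) = 88
Read each symbol's code off the tree from the root (left child = 0, right child = 1).

Codes:
  G: 111 (length 3)
  B: 00 (length 2)
  H: 10 (length 2)
  I: 110 (length 3)
  A: 01 (length 2)
Average code length: 206/88 = 2.3409 bits/symbol


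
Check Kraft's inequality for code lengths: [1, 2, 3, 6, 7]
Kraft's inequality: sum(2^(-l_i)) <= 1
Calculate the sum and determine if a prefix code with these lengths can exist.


Sum = 2^(-1) + 2^(-2) + 2^(-3) + 2^(-6) + 2^(-7)
    = 0.5 + 0.25 + 0.125 + 0.015625 + 0.0078125
    = 115/128 = 0.8984375
Since 0.8984375 <= 1, Kraft's inequality IS satisfied.
A prefix code with these lengths CAN exist.

Kraft sum = 0.8984375. Satisfied.


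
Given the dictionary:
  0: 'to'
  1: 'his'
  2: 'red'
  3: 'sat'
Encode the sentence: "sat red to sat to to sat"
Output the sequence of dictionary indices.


Look up each word in the dictionary:
  'sat' -> 3
  'red' -> 2
  'to' -> 0
  'sat' -> 3
  'to' -> 0
  'to' -> 0
  'sat' -> 3

Encoded: [3, 2, 0, 3, 0, 0, 3]


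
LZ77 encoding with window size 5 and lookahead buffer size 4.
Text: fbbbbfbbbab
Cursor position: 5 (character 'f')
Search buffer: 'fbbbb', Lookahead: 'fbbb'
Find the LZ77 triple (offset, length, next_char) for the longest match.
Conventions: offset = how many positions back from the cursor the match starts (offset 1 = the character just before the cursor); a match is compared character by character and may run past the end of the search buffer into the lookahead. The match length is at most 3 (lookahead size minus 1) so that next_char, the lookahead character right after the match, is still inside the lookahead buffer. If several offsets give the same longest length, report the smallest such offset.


Try each offset into the search buffer:
  offset=1 (pos 4, char 'b'): match length 0
  offset=2 (pos 3, char 'b'): match length 0
  offset=3 (pos 2, char 'b'): match length 0
  offset=4 (pos 1, char 'b'): match length 0
  offset=5 (pos 0, char 'f'): match length 3
Longest match has length 3 at offset 5.
next_char = character at position 5 + 3 = 8 -> 'b'

Best match: offset=5, length=3 (matching 'fbb' starting at position 0)
LZ77 triple: (5, 3, 'b')


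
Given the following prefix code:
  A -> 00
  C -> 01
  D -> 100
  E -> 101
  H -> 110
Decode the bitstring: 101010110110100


Decoding step by step:
Bits 101 -> E
Bits 01 -> C
Bits 01 -> C
Bits 101 -> E
Bits 101 -> E
Bits 00 -> A


Decoded message: ECCEEA


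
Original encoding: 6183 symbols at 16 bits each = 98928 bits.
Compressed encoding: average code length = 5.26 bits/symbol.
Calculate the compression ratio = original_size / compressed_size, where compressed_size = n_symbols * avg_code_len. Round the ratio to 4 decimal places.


original_size = n_symbols * orig_bits = 6183 * 16 = 98928 bits
compressed_size = n_symbols * avg_code_len = 6183 * 5.26 = 32522.58 bits
ratio = original_size / compressed_size = 98928 / 32522.58 = 3.0418

Compression ratio = 3.0418


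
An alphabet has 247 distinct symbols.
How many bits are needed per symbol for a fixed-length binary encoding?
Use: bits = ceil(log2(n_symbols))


log2(247) = 7.9484
Bracket: 2^7 = 128 < 247 <= 2^8 = 256
So ceil(log2(247)) = 8

bits = ceil(log2(247)) = ceil(7.9484) = 8 bits


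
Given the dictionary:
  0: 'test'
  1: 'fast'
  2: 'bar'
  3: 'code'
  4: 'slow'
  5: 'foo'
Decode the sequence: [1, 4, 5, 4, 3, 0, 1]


Look up each index in the dictionary:
  1 -> 'fast'
  4 -> 'slow'
  5 -> 'foo'
  4 -> 'slow'
  3 -> 'code'
  0 -> 'test'
  1 -> 'fast'

Decoded: "fast slow foo slow code test fast"


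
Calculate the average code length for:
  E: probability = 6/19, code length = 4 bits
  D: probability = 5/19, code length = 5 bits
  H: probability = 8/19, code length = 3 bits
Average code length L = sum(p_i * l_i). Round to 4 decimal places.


Weighted contributions p_i * l_i:
  E: (6/19) * 4 = 24/19
  D: (5/19) * 5 = 25/19
  H: (8/19) * 3 = 24/19
Sum = (24 + 25 + 24)/19 = 73/19

L = 73/19 = 3.8421 bits/symbol


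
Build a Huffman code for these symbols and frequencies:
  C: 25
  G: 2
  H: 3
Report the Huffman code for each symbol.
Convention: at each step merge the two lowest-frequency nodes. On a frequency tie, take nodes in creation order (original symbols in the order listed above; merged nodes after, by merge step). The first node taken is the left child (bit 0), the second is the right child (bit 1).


Huffman tree construction:
Step 1: Merge G(2) + H(3) = 5
Step 2: Merge (G+H)(5) + C(25) = 30
Read each symbol's code off the tree from the root (left child = 0, right child = 1).

Codes:
  C: 1 (length 1)
  G: 00 (length 2)
  H: 01 (length 2)
Average code length: 35/30 = 1.1667 bits/symbol


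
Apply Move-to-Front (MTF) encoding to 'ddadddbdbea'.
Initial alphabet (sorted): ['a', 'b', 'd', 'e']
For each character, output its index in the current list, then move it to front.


MTF encoding:
'd': index 2 in ['a', 'b', 'd', 'e'] -> ['d', 'a', 'b', 'e']
'd': index 0 in ['d', 'a', 'b', 'e'] -> ['d', 'a', 'b', 'e']
'a': index 1 in ['d', 'a', 'b', 'e'] -> ['a', 'd', 'b', 'e']
'd': index 1 in ['a', 'd', 'b', 'e'] -> ['d', 'a', 'b', 'e']
'd': index 0 in ['d', 'a', 'b', 'e'] -> ['d', 'a', 'b', 'e']
'd': index 0 in ['d', 'a', 'b', 'e'] -> ['d', 'a', 'b', 'e']
'b': index 2 in ['d', 'a', 'b', 'e'] -> ['b', 'd', 'a', 'e']
'd': index 1 in ['b', 'd', 'a', 'e'] -> ['d', 'b', 'a', 'e']
'b': index 1 in ['d', 'b', 'a', 'e'] -> ['b', 'd', 'a', 'e']
'e': index 3 in ['b', 'd', 'a', 'e'] -> ['e', 'b', 'd', 'a']
'a': index 3 in ['e', 'b', 'd', 'a'] -> ['a', 'e', 'b', 'd']


Output: [2, 0, 1, 1, 0, 0, 2, 1, 1, 3, 3]


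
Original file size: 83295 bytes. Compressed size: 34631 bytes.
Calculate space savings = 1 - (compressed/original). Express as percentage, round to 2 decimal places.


ratio = compressed/original = 34631/83295 = 0.415763
savings = 1 - ratio = 1 - 0.415763 = 0.584237
as a percentage: 0.584237 * 100 = 58.42%

Space savings = 1 - 34631/83295 = 58.42%


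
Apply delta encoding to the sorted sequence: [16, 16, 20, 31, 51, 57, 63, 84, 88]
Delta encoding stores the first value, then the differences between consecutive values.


First value: 16
Deltas:
  16 - 16 = 0
  20 - 16 = 4
  31 - 20 = 11
  51 - 31 = 20
  57 - 51 = 6
  63 - 57 = 6
  84 - 63 = 21
  88 - 84 = 4


Delta encoded: [16, 0, 4, 11, 20, 6, 6, 21, 4]


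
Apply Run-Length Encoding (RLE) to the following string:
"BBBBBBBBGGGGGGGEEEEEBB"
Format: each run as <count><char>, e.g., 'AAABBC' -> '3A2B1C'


Scanning runs left to right:
  i=0: run of 'B' x 8 -> '8B'
  i=8: run of 'G' x 7 -> '7G'
  i=15: run of 'E' x 5 -> '5E'
  i=20: run of 'B' x 2 -> '2B'

RLE = 8B7G5E2B


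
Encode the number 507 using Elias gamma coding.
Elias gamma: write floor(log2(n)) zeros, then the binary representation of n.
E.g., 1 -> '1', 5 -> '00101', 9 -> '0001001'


num_bits = floor(log2(507)) + 1 = 9
leading_zeros = num_bits - 1 = 8
binary(507) = 111111011

Elias gamma(507) = '00000000' + '111111011' = 00000000111111011 (17 bits)


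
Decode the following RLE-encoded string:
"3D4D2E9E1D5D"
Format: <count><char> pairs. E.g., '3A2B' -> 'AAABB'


Expanding each <count><char> pair:
  3D -> 'DDD'
  4D -> 'DDDD'
  2E -> 'EE'
  9E -> 'EEEEEEEEE'
  1D -> 'D'
  5D -> 'DDDDD'

Decoded = DDDDDDDEEEEEEEEEEEDDDDDD


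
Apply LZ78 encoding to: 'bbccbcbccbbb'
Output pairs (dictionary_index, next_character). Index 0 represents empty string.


LZ78 encoding steps:
Dictionary: {0: ''}
Step 1: w='' (idx 0), next='b' -> output (0, 'b'), add 'b' as idx 1
Step 2: w='b' (idx 1), next='c' -> output (1, 'c'), add 'bc' as idx 2
Step 3: w='' (idx 0), next='c' -> output (0, 'c'), add 'c' as idx 3
Step 4: w='bc' (idx 2), next='b' -> output (2, 'b'), add 'bcb' as idx 4
Step 5: w='c' (idx 3), next='c' -> output (3, 'c'), add 'cc' as idx 5
Step 6: w='b' (idx 1), next='b' -> output (1, 'b'), add 'bb' as idx 6
Step 7: w='b' (idx 1), end of input -> output (1, '')


Encoded: [(0, 'b'), (1, 'c'), (0, 'c'), (2, 'b'), (3, 'c'), (1, 'b'), (1, '')]


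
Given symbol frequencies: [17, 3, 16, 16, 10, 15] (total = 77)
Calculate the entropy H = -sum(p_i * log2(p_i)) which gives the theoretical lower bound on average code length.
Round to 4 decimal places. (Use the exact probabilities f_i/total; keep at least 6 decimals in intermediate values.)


Per-symbol terms -p_i * log2(p_i) with p_i = f_i/77:
  p = 17/77 = 0.220779: log2(p) = -2.179324, -p*log2(p) = 0.481149
  p = 3/77 = 0.038961: log2(p) = -4.681824, -p*log2(p) = 0.182409
  p = 16/77 = 0.207792: log2(p) = -2.266787, -p*log2(p) = 0.471021
  p = 16/77 = 0.207792: log2(p) = -2.266787, -p*log2(p) = 0.471021
  p = 10/77 = 0.129870: log2(p) = -2.944858, -p*log2(p) = 0.382449
  p = 15/77 = 0.194805: log2(p) = -2.359896, -p*log2(p) = 0.459720
H = 0.481149 + 0.182409 + 0.471021 + 0.471021 + 0.382449 + 0.459720 = 2.447769

H = 2.4478 bits/symbol


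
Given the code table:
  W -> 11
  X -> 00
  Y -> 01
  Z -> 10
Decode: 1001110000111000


Decoding:
10 -> Z
01 -> Y
11 -> W
00 -> X
00 -> X
11 -> W
10 -> Z
00 -> X


Result: ZYWXXWZX


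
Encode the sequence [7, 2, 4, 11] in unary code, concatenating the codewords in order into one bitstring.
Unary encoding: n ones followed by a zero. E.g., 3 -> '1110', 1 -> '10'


Encode each number as n ones followed by a terminating 0:
  7 -> 11111110 (8 bits)
  2 -> 110 (3 bits)
  4 -> 11110 (5 bits)
  11 -> 111111111110 (12 bits)
Total length = 8 + 3 + 5 + 12 = 28 bits.

Unary([7, 2, 4, 11]) = 1111111011011110111111111110 (28 bits)


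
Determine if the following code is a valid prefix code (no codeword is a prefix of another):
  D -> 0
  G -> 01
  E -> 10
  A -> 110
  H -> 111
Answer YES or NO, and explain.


Checking each pair (does one codeword prefix another?):
  D='0' vs G='01': prefix -- VIOLATION

NO -- this is NOT a valid prefix code. D (0) is a prefix of G (01).


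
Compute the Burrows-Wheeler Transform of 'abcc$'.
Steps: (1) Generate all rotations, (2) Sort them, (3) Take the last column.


Rotations (sorted):
  0: $abcc -> last char: c
  1: abcc$ -> last char: $
  2: bcc$a -> last char: a
  3: c$abc -> last char: c
  4: cc$ab -> last char: b


BWT = c$acb


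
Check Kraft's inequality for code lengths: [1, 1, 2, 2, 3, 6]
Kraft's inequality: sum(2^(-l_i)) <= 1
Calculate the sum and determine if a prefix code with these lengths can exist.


Sum = 2^(-1) + 2^(-1) + 2^(-2) + 2^(-2) + 2^(-3) + 2^(-6)
    = 0.5 + 0.5 + 0.25 + 0.25 + 0.125 + 0.015625
    = 105/64 = 1.640625
Since 1.640625 > 1, Kraft's inequality is NOT satisfied.
A prefix code with these lengths CANNOT exist.

Kraft sum = 1.640625. Not satisfied.
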